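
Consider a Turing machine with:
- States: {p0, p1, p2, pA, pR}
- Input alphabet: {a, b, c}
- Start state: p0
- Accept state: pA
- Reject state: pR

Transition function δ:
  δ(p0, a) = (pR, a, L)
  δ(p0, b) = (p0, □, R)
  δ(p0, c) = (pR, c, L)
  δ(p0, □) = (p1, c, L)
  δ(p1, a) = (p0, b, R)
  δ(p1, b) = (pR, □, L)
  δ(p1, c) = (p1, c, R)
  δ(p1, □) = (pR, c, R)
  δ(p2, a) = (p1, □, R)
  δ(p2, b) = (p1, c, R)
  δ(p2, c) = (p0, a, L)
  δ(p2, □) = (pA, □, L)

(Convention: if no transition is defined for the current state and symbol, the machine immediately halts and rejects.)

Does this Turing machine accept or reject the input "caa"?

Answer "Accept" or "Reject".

Execution trace:
Initial: [p0]caa
Step 1: δ(p0, c) = (pR, c, L) → [pR]□caa

The machine reaches the reject state pR and halts.

Answer: Reject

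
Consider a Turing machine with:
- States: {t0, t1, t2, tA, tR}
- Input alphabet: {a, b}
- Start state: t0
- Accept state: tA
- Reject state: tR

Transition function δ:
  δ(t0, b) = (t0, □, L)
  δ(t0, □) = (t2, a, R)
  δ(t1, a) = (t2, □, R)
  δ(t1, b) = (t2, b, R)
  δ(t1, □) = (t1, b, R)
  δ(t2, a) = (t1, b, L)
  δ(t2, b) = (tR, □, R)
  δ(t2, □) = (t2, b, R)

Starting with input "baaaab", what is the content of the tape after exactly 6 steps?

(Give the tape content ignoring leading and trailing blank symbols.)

Execution trace:
Initial: [t0]baaaab
Step 1: δ(t0, b) = (t0, □, L) → [t0]□□aaaab
Step 2: δ(t0, □) = (t2, a, R) → a[t2]□aaaab
Step 3: δ(t2, □) = (t2, b, R) → ab[t2]aaaab
Step 4: δ(t2, a) = (t1, b, L) → a[t1]bbaaab
Step 5: δ(t1, b) = (t2, b, R) → ab[t2]baaab
Step 6: δ(t2, b) = (tR, □, R) → ab□[tR]aaab

The machine reaches the reject state tR and halts.

After 6 steps, the tape (ignoring leading/trailing blanks) is: ab□aaab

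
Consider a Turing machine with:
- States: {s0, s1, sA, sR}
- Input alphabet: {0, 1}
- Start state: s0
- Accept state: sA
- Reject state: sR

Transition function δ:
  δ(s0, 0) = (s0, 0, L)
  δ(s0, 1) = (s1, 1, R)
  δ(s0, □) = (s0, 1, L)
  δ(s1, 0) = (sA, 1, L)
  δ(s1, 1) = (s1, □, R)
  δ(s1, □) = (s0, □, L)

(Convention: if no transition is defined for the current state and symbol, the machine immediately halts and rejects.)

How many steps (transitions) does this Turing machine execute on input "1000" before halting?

Execution trace:
Initial: [s0]1000
Step 1: δ(s0, 1) = (s1, 1, R) → 1[s1]000
Step 2: δ(s1, 0) = (sA, 1, L) → [sA]1100

The machine reaches the accept state sA and halts.

The machine executed 2 steps before halting.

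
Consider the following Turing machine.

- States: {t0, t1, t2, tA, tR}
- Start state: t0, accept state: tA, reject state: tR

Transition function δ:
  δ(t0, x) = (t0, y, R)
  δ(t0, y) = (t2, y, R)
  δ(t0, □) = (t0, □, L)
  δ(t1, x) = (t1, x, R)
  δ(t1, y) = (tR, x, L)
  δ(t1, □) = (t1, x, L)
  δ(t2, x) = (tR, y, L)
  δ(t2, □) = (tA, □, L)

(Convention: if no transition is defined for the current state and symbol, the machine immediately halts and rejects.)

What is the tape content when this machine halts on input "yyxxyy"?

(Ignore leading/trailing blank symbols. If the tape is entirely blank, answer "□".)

Execution trace:
Initial: [t0]yyxxyy
Step 1: δ(t0, y) = (t2, y, R) → y[t2]yxxyy

No transition is defined for δ(t2, y). By convention the machine halts and rejects.

Final tape (ignoring leading/trailing blanks): yyxxyy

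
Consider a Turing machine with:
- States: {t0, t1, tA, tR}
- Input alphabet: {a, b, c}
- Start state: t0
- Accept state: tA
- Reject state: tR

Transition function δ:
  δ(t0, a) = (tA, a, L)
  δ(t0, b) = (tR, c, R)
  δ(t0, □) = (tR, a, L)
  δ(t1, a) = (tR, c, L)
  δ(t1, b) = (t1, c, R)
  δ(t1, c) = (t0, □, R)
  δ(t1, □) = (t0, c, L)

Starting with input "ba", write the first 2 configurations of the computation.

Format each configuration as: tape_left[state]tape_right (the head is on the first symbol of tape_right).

Transitions applied:
Step 1: δ(t0, b) = (tR, c, R)

The first 2 configurations are:
[t0]ba ⊢ c[tR]a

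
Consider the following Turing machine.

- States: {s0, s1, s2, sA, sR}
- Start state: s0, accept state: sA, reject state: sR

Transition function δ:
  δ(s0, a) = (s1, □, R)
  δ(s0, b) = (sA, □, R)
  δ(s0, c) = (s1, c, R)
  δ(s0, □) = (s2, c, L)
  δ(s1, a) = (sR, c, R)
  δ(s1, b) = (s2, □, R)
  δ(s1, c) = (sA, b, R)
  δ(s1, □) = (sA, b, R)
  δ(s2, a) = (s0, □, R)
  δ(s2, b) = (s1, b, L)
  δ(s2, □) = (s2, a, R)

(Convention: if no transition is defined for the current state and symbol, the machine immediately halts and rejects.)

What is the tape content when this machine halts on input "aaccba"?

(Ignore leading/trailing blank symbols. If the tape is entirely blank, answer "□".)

Execution trace:
Initial: [s0]aaccba
Step 1: δ(s0, a) = (s1, □, R) → □[s1]accba
Step 2: δ(s1, a) = (sR, c, R) → □c[sR]ccba

The machine reaches the reject state sR and halts.

Final tape (ignoring leading/trailing blanks): cccba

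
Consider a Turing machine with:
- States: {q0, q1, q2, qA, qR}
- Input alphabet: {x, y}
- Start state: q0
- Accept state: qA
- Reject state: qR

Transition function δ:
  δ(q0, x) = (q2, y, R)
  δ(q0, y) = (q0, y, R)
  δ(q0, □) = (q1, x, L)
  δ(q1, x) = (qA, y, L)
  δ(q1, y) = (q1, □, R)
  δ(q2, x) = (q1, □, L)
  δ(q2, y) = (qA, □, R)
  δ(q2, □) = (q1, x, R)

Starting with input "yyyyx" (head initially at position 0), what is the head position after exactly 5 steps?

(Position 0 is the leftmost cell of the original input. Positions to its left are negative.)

Execution trace (head position shown):
Step 0: [q0]yyyyx  (head at position 0)
Step 1: move right → y[q0]yyyx  (head at position 1)
Step 2: move right → yy[q0]yyx  (head at position 2)
Step 3: move right → yyy[q0]yx  (head at position 3)
Step 4: move right → yyyy[q0]x  (head at position 4)
Step 5: move right → yyyyy[q2]□  (head at position 5)

After 5 steps, the head is at position 5.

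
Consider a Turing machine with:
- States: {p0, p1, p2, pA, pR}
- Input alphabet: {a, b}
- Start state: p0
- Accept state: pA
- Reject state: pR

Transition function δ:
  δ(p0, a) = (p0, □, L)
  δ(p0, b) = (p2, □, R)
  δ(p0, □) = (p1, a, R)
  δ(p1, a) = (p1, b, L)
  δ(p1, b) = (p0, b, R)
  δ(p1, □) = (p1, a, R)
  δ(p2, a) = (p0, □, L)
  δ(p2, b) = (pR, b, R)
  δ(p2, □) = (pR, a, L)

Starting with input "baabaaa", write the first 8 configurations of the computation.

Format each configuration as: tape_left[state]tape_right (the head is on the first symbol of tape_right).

Transitions applied:
Step 1: δ(p0, b) = (p2, □, R)
Step 2: δ(p2, a) = (p0, □, L)
Step 3: δ(p0, □) = (p1, a, R)
Step 4: δ(p1, □) = (p1, a, R)
Step 5: δ(p1, a) = (p1, b, L)
Step 6: δ(p1, a) = (p1, b, L)
Step 7: δ(p1, a) = (p1, b, L)

The first 8 configurations are:
[p0]baabaaa ⊢ □[p2]aabaaa ⊢ [p0]□□abaaa ⊢ a[p1]□abaaa ⊢ aa[p1]abaaa ⊢ a[p1]abbaaa ⊢ [p1]abbbaaa ⊢ [p1]□bbbbaaa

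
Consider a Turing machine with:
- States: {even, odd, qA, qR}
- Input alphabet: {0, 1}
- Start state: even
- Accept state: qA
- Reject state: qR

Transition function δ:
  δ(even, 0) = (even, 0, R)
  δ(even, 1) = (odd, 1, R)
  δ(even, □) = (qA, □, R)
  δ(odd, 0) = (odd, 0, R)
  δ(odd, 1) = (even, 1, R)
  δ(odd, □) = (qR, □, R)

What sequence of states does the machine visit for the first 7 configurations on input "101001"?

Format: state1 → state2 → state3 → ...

Execution trace:
Initial: [even]101001
Step 1: δ(even, 1) = (odd, 1, R) → 1[odd]01001
Step 2: δ(odd, 0) = (odd, 0, R) → 10[odd]1001
Step 3: δ(odd, 1) = (even, 1, R) → 101[even]001
Step 4: δ(even, 0) = (even, 0, R) → 1010[even]01
Step 5: δ(even, 0) = (even, 0, R) → 10100[even]1
Step 6: δ(even, 1) = (odd, 1, R) → 101001[odd]□

State sequence: even → odd → odd → even → even → even → odd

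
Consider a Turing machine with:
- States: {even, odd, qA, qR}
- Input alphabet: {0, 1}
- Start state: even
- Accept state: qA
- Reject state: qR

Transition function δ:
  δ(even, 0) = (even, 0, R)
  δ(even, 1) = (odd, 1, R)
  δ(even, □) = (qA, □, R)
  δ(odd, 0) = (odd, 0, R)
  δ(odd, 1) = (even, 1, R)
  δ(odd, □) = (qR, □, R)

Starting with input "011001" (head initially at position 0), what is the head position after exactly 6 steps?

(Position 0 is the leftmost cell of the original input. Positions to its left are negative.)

Execution trace (head position shown):
Step 0: [even]011001  (head at position 0)
Step 1: move right → 0[even]11001  (head at position 1)
Step 2: move right → 01[odd]1001  (head at position 2)
Step 3: move right → 011[even]001  (head at position 3)
Step 4: move right → 0110[even]01  (head at position 4)
Step 5: move right → 01100[even]1  (head at position 5)
Step 6: move right → 011001[odd]□  (head at position 6)

After 6 steps, the head is at position 6.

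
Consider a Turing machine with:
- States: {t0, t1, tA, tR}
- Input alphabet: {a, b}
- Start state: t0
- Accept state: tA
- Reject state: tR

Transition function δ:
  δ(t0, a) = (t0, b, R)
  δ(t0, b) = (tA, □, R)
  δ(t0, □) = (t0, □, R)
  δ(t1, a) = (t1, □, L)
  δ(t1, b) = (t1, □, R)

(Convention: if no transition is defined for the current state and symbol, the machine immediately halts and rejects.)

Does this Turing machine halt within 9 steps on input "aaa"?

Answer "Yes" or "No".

Execution trace:
Initial: [t0]aaa
Step 1: δ(t0, a) = (t0, b, R) → b[t0]aa
Step 2: δ(t0, a) = (t0, b, R) → bb[t0]a
Step 3: δ(t0, a) = (t0, b, R) → bbb[t0]□
Step 4: δ(t0, □) = (t0, □, R) → bbb□[t0]□
Step 5: δ(t0, □) = (t0, □, R) → bbb□□[t0]□
Step 6: δ(t0, □) = (t0, □, R) → bbb□□□[t0]□
Step 7: δ(t0, □) = (t0, □, R) → bbb□□□□[t0]□
Step 8: δ(t0, □) = (t0, □, R) → bbb□□□□□[t0]□
Step 9: δ(t0, □) = (t0, □, R) → bbb□□□□□□[t0]□

The machine has not reached a halting state after 9 steps.
The machine did not halt within the 9-step bound.

Answer: No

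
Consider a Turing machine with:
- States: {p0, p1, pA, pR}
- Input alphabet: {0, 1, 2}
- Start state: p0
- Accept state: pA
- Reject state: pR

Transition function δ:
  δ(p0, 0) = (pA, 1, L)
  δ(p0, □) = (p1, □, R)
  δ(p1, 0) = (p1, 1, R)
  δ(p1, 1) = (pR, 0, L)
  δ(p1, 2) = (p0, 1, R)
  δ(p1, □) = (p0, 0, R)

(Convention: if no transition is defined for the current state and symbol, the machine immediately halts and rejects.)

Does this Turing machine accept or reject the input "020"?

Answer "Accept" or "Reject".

Execution trace:
Initial: [p0]020
Step 1: δ(p0, 0) = (pA, 1, L) → [pA]□120

The machine reaches the accept state pA and halts.

Answer: Accept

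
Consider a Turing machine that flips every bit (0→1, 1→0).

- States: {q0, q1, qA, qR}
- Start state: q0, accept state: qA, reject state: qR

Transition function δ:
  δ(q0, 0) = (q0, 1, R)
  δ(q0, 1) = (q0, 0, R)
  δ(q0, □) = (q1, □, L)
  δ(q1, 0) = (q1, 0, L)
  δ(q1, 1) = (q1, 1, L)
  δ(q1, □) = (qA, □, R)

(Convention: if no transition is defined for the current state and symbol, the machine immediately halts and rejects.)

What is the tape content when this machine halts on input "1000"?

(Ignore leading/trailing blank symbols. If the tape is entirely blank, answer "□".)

Execution trace:
Initial: [q0]1000
Step 1: δ(q0, 1) = (q0, 0, R) → 0[q0]000
Step 2: δ(q0, 0) = (q0, 1, R) → 01[q0]00
Step 3: δ(q0, 0) = (q0, 1, R) → 011[q0]0
Step 4: δ(q0, 0) = (q0, 1, R) → 0111[q0]□
Step 5: δ(q0, □) = (q1, □, L) → 011[q1]1□
Step 6: δ(q1, 1) = (q1, 1, L) → 01[q1]11□
Step 7: δ(q1, 1) = (q1, 1, L) → 0[q1]111□
Step 8: δ(q1, 1) = (q1, 1, L) → [q1]0111□
Step 9: δ(q1, 0) = (q1, 0, L) → [q1]□0111□
Step 10: δ(q1, □) = (qA, □, R) → □[qA]0111□

The machine reaches the accept state qA and halts.

Final tape (ignoring leading/trailing blanks): 0111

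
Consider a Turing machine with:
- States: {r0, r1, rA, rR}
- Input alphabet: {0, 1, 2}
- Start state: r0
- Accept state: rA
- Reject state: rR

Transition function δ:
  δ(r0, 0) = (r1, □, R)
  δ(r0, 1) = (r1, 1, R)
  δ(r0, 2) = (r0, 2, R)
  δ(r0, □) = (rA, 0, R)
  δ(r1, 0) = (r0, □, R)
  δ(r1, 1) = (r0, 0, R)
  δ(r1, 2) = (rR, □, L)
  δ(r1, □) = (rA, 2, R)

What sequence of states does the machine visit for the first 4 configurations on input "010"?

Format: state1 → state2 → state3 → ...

Execution trace:
Initial: [r0]010
Step 1: δ(r0, 0) = (r1, □, R) → □[r1]10
Step 2: δ(r1, 1) = (r0, 0, R) → □0[r0]0
Step 3: δ(r0, 0) = (r1, □, R) → □0□[r1]□

State sequence: r0 → r1 → r0 → r1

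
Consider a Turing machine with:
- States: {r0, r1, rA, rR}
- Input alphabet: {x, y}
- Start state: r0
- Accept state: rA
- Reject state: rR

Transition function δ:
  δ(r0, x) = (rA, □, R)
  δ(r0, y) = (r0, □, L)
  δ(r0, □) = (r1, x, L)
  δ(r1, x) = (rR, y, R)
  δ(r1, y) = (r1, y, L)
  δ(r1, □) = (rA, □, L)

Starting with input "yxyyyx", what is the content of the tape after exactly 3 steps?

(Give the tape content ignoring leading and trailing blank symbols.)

Execution trace:
Initial: [r0]yxyyyx
Step 1: δ(r0, y) = (r0, □, L) → [r0]□□xyyyx
Step 2: δ(r0, □) = (r1, x, L) → [r1]□x□xyyyx
Step 3: δ(r1, □) = (rA, □, L) → [rA]□□x□xyyyx

The machine reaches the accept state rA and halts.

After 3 steps, the tape (ignoring leading/trailing blanks) is: x□xyyyx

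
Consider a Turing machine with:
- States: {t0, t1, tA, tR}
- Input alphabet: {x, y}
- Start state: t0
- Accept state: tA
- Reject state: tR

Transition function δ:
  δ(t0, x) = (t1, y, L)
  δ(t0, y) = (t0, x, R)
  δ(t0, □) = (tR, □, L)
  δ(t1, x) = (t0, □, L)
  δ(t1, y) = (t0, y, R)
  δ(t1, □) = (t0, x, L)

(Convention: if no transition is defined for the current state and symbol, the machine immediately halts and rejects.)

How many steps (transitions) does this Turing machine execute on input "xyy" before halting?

Execution trace:
Initial: [t0]xyy
Step 1: δ(t0, x) = (t1, y, L) → [t1]□yyy
Step 2: δ(t1, □) = (t0, x, L) → [t0]□xyyy
Step 3: δ(t0, □) = (tR, □, L) → [tR]□□xyyy

The machine reaches the reject state tR and halts.

The machine executed 3 steps before halting.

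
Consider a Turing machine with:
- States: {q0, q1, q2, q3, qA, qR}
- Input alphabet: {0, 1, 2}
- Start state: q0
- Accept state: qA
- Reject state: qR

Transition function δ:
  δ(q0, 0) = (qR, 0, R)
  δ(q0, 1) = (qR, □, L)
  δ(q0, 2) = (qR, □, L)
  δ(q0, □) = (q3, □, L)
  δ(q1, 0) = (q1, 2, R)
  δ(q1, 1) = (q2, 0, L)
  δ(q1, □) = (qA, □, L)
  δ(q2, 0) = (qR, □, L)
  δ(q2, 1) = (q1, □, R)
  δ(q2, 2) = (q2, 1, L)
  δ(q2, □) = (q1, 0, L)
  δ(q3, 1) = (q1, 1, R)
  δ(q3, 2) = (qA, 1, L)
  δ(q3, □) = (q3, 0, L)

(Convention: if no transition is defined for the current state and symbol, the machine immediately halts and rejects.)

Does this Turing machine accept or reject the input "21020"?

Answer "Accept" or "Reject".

Execution trace:
Initial: [q0]21020
Step 1: δ(q0, 2) = (qR, □, L) → [qR]□□1020

The machine reaches the reject state qR and halts.

Answer: Reject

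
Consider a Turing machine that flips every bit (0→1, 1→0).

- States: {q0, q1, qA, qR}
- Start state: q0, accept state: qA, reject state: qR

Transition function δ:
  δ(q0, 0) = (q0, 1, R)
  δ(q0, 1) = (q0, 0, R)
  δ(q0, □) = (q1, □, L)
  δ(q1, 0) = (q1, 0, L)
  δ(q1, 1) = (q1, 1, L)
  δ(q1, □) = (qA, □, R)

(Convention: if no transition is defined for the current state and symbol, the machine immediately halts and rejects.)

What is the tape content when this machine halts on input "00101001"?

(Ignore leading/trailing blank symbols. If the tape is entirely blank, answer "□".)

Execution trace:
Initial: [q0]00101001
Step 1: δ(q0, 0) = (q0, 1, R) → 1[q0]0101001
Step 2: δ(q0, 0) = (q0, 1, R) → 11[q0]101001
Step 3: δ(q0, 1) = (q0, 0, R) → 110[q0]01001
Step 4: δ(q0, 0) = (q0, 1, R) → 1101[q0]1001
Step 5: δ(q0, 1) = (q0, 0, R) → 11010[q0]001
Step 6: δ(q0, 0) = (q0, 1, R) → 110101[q0]01
Step 7: δ(q0, 0) = (q0, 1, R) → 1101011[q0]1
Step 8: δ(q0, 1) = (q0, 0, R) → 11010110[q0]□
Step 9: δ(q0, □) = (q1, □, L) → 1101011[q1]0□
Step 10: δ(q1, 0) = (q1, 0, L) → 110101[q1]10□
Step 11: δ(q1, 1) = (q1, 1, L) → 11010[q1]110□
Step 12: δ(q1, 1) = (q1, 1, L) → 1101[q1]0110□
Step 13: δ(q1, 0) = (q1, 0, L) → 110[q1]10110□
Step 14: δ(q1, 1) = (q1, 1, L) → 11[q1]010110□
Step 15: δ(q1, 0) = (q1, 0, L) → 1[q1]1010110□
Step 16: δ(q1, 1) = (q1, 1, L) → [q1]11010110□
Step 17: δ(q1, 1) = (q1, 1, L) → [q1]□11010110□
Step 18: δ(q1, □) = (qA, □, R) → □[qA]11010110□

The machine reaches the accept state qA and halts.

Final tape (ignoring leading/trailing blanks): 11010110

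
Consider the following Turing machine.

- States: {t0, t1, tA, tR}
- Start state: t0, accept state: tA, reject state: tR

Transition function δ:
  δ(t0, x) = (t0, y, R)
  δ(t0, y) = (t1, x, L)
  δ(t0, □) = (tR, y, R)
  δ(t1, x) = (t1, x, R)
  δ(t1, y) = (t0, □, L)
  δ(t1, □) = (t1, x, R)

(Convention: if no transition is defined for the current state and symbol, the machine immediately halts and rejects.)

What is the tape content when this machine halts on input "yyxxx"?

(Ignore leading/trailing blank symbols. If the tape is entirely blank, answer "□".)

Execution trace:
Initial: [t0]yyxxx
Step 1: δ(t0, y) = (t1, x, L) → [t1]□xyxxx
Step 2: δ(t1, □) = (t1, x, R) → x[t1]xyxxx
Step 3: δ(t1, x) = (t1, x, R) → xx[t1]yxxx
Step 4: δ(t1, y) = (t0, □, L) → x[t0]x□xxx
Step 5: δ(t0, x) = (t0, y, R) → xy[t0]□xxx
Step 6: δ(t0, □) = (tR, y, R) → xyy[tR]xxx

The machine reaches the reject state tR and halts.

Final tape (ignoring leading/trailing blanks): xyyxxx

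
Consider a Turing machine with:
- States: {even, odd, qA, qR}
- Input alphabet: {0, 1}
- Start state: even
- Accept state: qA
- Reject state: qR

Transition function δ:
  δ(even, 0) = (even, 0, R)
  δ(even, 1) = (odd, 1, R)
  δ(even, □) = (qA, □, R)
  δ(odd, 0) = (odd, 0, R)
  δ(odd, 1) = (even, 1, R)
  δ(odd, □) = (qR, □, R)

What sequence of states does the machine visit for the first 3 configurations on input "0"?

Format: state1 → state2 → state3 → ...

Execution trace:
Initial: [even]0
Step 1: δ(even, 0) = (even, 0, R) → 0[even]□
Step 2: δ(even, □) = (qA, □, R) → 0□[qA]□

The machine reaches the accept state qA and halts.

State sequence: even → even → qA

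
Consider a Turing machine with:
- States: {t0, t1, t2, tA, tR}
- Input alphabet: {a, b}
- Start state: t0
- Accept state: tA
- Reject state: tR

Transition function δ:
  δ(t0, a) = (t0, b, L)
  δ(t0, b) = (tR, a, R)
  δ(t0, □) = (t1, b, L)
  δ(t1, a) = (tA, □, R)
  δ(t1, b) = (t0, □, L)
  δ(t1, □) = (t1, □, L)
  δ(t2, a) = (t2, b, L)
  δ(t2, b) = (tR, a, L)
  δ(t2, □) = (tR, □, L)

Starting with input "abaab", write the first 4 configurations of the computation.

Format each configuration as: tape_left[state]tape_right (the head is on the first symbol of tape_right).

Transitions applied:
Step 1: δ(t0, a) = (t0, b, L)
Step 2: δ(t0, □) = (t1, b, L)
Step 3: δ(t1, □) = (t1, □, L)

The first 4 configurations are:
[t0]abaab ⊢ [t0]□bbaab ⊢ [t1]□bbbaab ⊢ [t1]□□bbbaab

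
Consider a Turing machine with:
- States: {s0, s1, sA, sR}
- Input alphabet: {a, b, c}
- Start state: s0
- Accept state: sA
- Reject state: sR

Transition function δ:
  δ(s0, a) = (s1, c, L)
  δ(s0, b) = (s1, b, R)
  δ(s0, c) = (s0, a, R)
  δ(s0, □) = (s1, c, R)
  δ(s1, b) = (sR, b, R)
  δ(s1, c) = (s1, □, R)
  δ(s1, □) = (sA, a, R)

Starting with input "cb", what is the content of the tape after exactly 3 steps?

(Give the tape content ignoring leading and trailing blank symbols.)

Execution trace:
Initial: [s0]cb
Step 1: δ(s0, c) = (s0, a, R) → a[s0]b
Step 2: δ(s0, b) = (s1, b, R) → ab[s1]□
Step 3: δ(s1, □) = (sA, a, R) → aba[sA]□

The machine reaches the accept state sA and halts.

After 3 steps, the tape (ignoring leading/trailing blanks) is: aba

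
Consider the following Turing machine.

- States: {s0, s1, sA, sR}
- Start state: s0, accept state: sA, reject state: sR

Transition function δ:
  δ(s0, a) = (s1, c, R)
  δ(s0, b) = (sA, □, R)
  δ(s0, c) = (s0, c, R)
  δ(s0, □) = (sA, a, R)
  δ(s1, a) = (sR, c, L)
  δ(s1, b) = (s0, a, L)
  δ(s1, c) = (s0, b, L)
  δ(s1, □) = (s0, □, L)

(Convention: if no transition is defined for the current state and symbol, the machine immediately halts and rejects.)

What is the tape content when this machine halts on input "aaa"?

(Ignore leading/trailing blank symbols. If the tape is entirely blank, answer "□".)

Execution trace:
Initial: [s0]aaa
Step 1: δ(s0, a) = (s1, c, R) → c[s1]aa
Step 2: δ(s1, a) = (sR, c, L) → [sR]cca

The machine reaches the reject state sR and halts.

Final tape (ignoring leading/trailing blanks): cca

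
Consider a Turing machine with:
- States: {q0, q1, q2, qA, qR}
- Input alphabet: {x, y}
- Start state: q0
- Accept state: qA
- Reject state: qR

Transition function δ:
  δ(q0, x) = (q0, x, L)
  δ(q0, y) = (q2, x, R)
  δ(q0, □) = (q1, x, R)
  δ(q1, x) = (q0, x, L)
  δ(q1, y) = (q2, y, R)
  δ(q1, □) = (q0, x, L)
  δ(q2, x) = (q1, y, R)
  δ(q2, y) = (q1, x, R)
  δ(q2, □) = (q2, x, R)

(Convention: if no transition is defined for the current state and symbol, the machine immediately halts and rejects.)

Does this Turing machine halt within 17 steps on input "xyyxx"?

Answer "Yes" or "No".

Execution trace:
Initial: [q0]xyyxx
Step 1: δ(q0, x) = (q0, x, L) → [q0]□xyyxx
Step 2: δ(q0, □) = (q1, x, R) → x[q1]xyyxx
Step 3: δ(q1, x) = (q0, x, L) → [q0]xxyyxx
Step 4: δ(q0, x) = (q0, x, L) → [q0]□xxyyxx
Step 5: δ(q0, □) = (q1, x, R) → x[q1]xxyyxx
Step 6: δ(q1, x) = (q0, x, L) → [q0]xxxyyxx
Step 7: δ(q0, x) = (q0, x, L) → [q0]□xxxyyxx
Step 8: δ(q0, □) = (q1, x, R) → x[q1]xxxyyxx
Step 9: δ(q1, x) = (q0, x, L) → [q0]xxxxyyxx
Step 10: δ(q0, x) = (q0, x, L) → [q0]□xxxxyyxx
Step 11: δ(q0, □) = (q1, x, R) → x[q1]xxxxyyxx
Step 12: δ(q1, x) = (q0, x, L) → [q0]xxxxxyyxx
Step 13: δ(q0, x) = (q0, x, L) → [q0]□xxxxxyyxx
Step 14: δ(q0, □) = (q1, x, R) → x[q1]xxxxxyyxx
Step 15: δ(q1, x) = (q0, x, L) → [q0]xxxxxxyyxx
Step 16: δ(q0, x) = (q0, x, L) → [q0]□xxxxxxyyxx
Step 17: δ(q0, □) = (q1, x, R) → x[q1]xxxxxxyyxx

The machine has not reached a halting state after 17 steps.
The machine did not halt within the 17-step bound.

Answer: No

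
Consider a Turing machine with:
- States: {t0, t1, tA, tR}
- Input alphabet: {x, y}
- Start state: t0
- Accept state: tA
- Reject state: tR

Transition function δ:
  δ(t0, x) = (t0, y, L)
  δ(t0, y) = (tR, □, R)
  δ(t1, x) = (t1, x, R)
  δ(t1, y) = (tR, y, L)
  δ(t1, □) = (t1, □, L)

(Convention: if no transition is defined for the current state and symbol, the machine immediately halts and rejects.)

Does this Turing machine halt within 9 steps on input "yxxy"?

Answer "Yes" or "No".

Execution trace:
Initial: [t0]yxxy
Step 1: δ(t0, y) = (tR, □, R) → □[tR]xxy

The machine reaches the reject state tR and halts.
The machine halted after 1 step (within the 9-step bound).

Answer: Yes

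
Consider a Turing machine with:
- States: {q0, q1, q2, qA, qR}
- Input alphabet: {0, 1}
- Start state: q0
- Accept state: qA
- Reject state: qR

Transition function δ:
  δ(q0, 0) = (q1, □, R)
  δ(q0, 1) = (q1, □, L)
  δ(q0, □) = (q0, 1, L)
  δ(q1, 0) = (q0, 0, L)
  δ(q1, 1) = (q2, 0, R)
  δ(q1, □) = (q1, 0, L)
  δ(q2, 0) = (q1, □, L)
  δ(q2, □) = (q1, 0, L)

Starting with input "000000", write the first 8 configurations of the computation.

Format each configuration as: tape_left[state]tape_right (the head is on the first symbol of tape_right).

Transitions applied:
Step 1: δ(q0, 0) = (q1, □, R)
Step 2: δ(q1, 0) = (q0, 0, L)
Step 3: δ(q0, □) = (q0, 1, L)
Step 4: δ(q0, □) = (q0, 1, L)
Step 5: δ(q0, □) = (q0, 1, L)
Step 6: δ(q0, □) = (q0, 1, L)
Step 7: δ(q0, □) = (q0, 1, L)

The first 8 configurations are:
[q0]000000 ⊢ □[q1]00000 ⊢ [q0]□00000 ⊢ [q0]□100000 ⊢ [q0]□1100000 ⊢ [q0]□11100000 ⊢ [q0]□111100000 ⊢ [q0]□1111100000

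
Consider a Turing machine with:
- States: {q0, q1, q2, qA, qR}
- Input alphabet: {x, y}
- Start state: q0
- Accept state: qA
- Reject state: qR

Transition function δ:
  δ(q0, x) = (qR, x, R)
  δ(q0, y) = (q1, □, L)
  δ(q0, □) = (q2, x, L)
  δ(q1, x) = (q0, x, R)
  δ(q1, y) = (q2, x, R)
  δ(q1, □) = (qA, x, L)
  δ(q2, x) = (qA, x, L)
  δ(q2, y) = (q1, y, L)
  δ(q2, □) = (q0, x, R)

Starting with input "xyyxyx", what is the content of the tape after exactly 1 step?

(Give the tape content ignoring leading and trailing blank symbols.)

Execution trace:
Initial: [q0]xyyxyx
Step 1: δ(q0, x) = (qR, x, R) → x[qR]yyxyx

The machine reaches the reject state qR and halts.

After 1 step, the tape (ignoring leading/trailing blanks) is: xyyxyx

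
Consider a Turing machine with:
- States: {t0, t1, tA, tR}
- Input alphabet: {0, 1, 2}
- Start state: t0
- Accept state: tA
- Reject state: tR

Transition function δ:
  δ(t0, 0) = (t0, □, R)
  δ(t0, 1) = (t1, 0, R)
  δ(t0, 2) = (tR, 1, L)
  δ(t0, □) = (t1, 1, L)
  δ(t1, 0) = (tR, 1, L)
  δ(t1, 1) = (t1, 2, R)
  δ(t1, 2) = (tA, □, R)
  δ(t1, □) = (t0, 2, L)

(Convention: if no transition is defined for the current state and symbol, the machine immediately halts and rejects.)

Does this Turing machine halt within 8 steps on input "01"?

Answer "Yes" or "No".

Execution trace:
Initial: [t0]01
Step 1: δ(t0, 0) = (t0, □, R) → □[t0]1
Step 2: δ(t0, 1) = (t1, 0, R) → □0[t1]□
Step 3: δ(t1, □) = (t0, 2, L) → □[t0]02
Step 4: δ(t0, 0) = (t0, □, R) → □□[t0]2
Step 5: δ(t0, 2) = (tR, 1, L) → □[tR]□1

The machine reaches the reject state tR and halts.
The machine halted after 5 steps (within the 8-step bound).

Answer: Yes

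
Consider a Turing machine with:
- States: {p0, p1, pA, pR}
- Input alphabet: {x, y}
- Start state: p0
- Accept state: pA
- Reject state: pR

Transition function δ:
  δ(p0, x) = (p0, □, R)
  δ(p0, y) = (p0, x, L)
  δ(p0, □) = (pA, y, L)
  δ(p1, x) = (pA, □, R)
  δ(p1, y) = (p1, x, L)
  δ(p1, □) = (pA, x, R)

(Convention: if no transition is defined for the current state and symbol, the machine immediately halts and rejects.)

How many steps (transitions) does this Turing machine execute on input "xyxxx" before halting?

Execution trace:
Initial: [p0]xyxxx
Step 1: δ(p0, x) = (p0, □, R) → □[p0]yxxx
Step 2: δ(p0, y) = (p0, x, L) → [p0]□xxxx
Step 3: δ(p0, □) = (pA, y, L) → [pA]□yxxxx

The machine reaches the accept state pA and halts.

The machine executed 3 steps before halting.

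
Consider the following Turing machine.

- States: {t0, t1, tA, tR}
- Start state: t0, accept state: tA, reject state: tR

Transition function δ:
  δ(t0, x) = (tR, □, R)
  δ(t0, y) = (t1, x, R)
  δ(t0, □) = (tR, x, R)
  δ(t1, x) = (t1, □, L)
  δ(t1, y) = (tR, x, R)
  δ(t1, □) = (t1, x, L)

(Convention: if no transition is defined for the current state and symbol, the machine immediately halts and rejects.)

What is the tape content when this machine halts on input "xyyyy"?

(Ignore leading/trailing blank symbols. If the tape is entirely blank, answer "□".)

Execution trace:
Initial: [t0]xyyyy
Step 1: δ(t0, x) = (tR, □, R) → □[tR]yyyy

The machine reaches the reject state tR and halts.

Final tape (ignoring leading/trailing blanks): yyyy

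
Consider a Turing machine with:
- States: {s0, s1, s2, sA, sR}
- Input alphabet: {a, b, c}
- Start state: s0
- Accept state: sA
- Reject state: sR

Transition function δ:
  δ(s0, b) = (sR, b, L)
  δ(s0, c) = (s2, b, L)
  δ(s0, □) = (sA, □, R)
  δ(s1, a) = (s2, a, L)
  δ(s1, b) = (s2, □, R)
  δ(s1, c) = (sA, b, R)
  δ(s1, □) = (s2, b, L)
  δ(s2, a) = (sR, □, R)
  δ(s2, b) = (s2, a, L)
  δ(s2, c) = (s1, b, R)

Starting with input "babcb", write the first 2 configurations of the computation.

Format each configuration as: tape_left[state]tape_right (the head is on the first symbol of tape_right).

Transitions applied:
Step 1: δ(s0, b) = (sR, b, L)

The first 2 configurations are:
[s0]babcb ⊢ [sR]□babcb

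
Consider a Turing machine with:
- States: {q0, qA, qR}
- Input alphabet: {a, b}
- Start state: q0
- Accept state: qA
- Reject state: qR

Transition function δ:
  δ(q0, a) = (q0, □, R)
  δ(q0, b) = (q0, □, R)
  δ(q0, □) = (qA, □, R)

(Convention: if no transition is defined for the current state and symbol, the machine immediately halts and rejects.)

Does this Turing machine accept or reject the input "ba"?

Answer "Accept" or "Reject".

Execution trace:
Initial: [q0]ba
Step 1: δ(q0, b) = (q0, □, R) → □[q0]a
Step 2: δ(q0, a) = (q0, □, R) → □□[q0]□
Step 3: δ(q0, □) = (qA, □, R) → □□□[qA]□

The machine reaches the accept state qA and halts.

Answer: Accept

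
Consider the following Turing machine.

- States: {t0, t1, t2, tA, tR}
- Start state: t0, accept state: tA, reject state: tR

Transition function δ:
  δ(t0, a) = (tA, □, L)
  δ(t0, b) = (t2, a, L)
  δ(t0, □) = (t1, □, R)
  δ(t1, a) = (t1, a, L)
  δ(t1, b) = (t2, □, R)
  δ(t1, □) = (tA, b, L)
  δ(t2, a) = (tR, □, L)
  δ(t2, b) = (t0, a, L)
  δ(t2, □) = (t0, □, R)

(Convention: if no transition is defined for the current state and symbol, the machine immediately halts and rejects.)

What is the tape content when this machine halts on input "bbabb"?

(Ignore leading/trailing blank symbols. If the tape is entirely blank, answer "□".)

Execution trace:
Initial: [t0]bbabb
Step 1: δ(t0, b) = (t2, a, L) → [t2]□ababb
Step 2: δ(t2, □) = (t0, □, R) → □[t0]ababb
Step 3: δ(t0, a) = (tA, □, L) → [tA]□□babb

The machine reaches the accept state tA and halts.

Final tape (ignoring leading/trailing blanks): babb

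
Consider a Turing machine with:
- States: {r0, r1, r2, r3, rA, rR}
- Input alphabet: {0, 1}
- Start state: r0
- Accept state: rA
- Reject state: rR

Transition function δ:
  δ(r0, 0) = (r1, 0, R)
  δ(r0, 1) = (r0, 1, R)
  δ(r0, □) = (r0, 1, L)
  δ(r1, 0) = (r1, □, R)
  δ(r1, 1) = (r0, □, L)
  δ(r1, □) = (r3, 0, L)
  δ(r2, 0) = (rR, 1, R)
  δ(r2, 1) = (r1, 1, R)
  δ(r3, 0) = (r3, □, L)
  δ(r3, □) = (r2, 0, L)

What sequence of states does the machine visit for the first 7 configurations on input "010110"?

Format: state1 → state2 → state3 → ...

Execution trace:
Initial: [r0]010110
Step 1: δ(r0, 0) = (r1, 0, R) → 0[r1]10110
Step 2: δ(r1, 1) = (r0, □, L) → [r0]0□0110
Step 3: δ(r0, 0) = (r1, 0, R) → 0[r1]□0110
Step 4: δ(r1, □) = (r3, 0, L) → [r3]000110
Step 5: δ(r3, 0) = (r3, □, L) → [r3]□□00110
Step 6: δ(r3, □) = (r2, 0, L) → [r2]□0□00110

No transition is defined for δ(r2, □). By convention the machine halts and rejects.

State sequence: r0 → r1 → r0 → r1 → r3 → r3 → r2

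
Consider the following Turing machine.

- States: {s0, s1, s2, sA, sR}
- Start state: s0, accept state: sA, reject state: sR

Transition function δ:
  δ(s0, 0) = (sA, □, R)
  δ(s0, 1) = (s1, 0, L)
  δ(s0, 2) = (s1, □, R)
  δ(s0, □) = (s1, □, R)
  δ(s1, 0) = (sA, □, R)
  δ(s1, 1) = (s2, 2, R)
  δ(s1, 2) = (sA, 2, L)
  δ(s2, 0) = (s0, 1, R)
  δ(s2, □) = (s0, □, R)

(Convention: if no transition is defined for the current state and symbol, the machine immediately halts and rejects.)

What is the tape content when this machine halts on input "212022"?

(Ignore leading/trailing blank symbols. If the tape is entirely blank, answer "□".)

Execution trace:
Initial: [s0]212022
Step 1: δ(s0, 2) = (s1, □, R) → □[s1]12022
Step 2: δ(s1, 1) = (s2, 2, R) → □2[s2]2022

No transition is defined for δ(s2, 2). By convention the machine halts and rejects.

Final tape (ignoring leading/trailing blanks): 22022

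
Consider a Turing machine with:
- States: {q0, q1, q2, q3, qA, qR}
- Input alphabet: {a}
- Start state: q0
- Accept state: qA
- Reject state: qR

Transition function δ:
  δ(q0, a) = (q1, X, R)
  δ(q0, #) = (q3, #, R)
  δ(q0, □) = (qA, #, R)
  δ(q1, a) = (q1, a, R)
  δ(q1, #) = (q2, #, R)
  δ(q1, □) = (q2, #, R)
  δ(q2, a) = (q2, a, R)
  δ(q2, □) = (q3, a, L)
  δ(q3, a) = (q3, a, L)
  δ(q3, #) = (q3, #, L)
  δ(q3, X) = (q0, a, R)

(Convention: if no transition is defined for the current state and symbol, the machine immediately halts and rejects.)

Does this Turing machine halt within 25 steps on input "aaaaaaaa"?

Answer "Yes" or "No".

Execution trace:
Initial: [q0]aaaaaaaa
Step 1: δ(q0, a) = (q1, X, R) → X[q1]aaaaaaa
Step 2: δ(q1, a) = (q1, a, R) → Xa[q1]aaaaaa
Step 3: δ(q1, a) = (q1, a, R) → Xaa[q1]aaaaa
Step 4: δ(q1, a) = (q1, a, R) → Xaaa[q1]aaaa
Step 5: δ(q1, a) = (q1, a, R) → Xaaaa[q1]aaa
Step 6: δ(q1, a) = (q1, a, R) → Xaaaaa[q1]aa
Step 7: δ(q1, a) = (q1, a, R) → Xaaaaaa[q1]a
Step 8: δ(q1, a) = (q1, a, R) → Xaaaaaaa[q1]□
Step 9: δ(q1, □) = (q2, #, R) → Xaaaaaaa#[q2]□
Step 10: δ(q2, □) = (q3, a, L) → Xaaaaaaa[q3]#a
Step 11: δ(q3, #) = (q3, #, L) → Xaaaaaa[q3]a#a
Step 12: δ(q3, a) = (q3, a, L) → Xaaaaa[q3]aa#a
Step 13: δ(q3, a) = (q3, a, L) → Xaaaa[q3]aaa#a
Step 14: δ(q3, a) = (q3, a, L) → Xaaa[q3]aaaa#a
Step 15: δ(q3, a) = (q3, a, L) → Xaa[q3]aaaaa#a
Step 16: δ(q3, a) = (q3, a, L) → Xa[q3]aaaaaa#a
Step 17: δ(q3, a) = (q3, a, L) → X[q3]aaaaaaa#a
Step 18: δ(q3, a) = (q3, a, L) → [q3]Xaaaaaaa#a
Step 19: δ(q3, X) = (q0, a, R) → a[q0]aaaaaaa#a
Step 20: δ(q0, a) = (q1, X, R) → aX[q1]aaaaaa#a
Step 21: δ(q1, a) = (q1, a, R) → aXa[q1]aaaaa#a
Step 22: δ(q1, a) = (q1, a, R) → aXaa[q1]aaaa#a
Step 23: δ(q1, a) = (q1, a, R) → aXaaa[q1]aaa#a
Step 24: δ(q1, a) = (q1, a, R) → aXaaaa[q1]aa#a
Step 25: δ(q1, a) = (q1, a, R) → aXaaaaa[q1]a#a

The machine has not reached a halting state after 25 steps.
The machine did not halt within the 25-step bound.

Answer: No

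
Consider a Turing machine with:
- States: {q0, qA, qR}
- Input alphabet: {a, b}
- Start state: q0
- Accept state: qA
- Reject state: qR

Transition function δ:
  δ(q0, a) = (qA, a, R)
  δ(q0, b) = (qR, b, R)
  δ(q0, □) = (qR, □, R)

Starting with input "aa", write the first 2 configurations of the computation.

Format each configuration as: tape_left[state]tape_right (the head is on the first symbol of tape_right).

Transitions applied:
Step 1: δ(q0, a) = (qA, a, R)

The first 2 configurations are:
[q0]aa ⊢ a[qA]a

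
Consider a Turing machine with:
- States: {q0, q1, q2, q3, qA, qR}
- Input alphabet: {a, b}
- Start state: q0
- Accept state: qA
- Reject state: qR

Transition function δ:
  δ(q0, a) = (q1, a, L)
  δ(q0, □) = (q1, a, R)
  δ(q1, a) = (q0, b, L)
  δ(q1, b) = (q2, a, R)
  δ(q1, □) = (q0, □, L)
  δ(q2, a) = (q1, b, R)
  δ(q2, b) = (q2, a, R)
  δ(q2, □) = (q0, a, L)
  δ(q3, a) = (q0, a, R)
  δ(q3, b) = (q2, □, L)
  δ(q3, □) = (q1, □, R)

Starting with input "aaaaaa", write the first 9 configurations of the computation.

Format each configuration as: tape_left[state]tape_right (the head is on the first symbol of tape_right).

Transitions applied:
Step 1: δ(q0, a) = (q1, a, L)
Step 2: δ(q1, □) = (q0, □, L)
Step 3: δ(q0, □) = (q1, a, R)
Step 4: δ(q1, □) = (q0, □, L)
Step 5: δ(q0, a) = (q1, a, L)
Step 6: δ(q1, □) = (q0, □, L)
Step 7: δ(q0, □) = (q1, a, R)
Step 8: δ(q1, □) = (q0, □, L)

The first 9 configurations are:
[q0]aaaaaa ⊢ [q1]□aaaaaa ⊢ [q0]□□aaaaaa ⊢ a[q1]□aaaaaa ⊢ [q0]a□aaaaaa ⊢ [q1]□a□aaaaaa ⊢ [q0]□□a□aaaaaa ⊢ a[q1]□a□aaaaaa ⊢ [q0]a□a□aaaaaa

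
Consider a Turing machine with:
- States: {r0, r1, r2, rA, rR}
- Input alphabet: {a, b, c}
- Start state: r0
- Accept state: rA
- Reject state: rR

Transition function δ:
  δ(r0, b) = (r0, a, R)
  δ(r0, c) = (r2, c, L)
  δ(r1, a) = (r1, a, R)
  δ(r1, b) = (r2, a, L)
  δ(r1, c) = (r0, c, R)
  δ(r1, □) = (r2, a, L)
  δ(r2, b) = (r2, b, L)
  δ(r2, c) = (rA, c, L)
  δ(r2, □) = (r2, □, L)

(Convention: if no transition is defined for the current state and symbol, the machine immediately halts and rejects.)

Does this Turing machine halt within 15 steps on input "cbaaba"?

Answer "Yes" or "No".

Execution trace:
Initial: [r0]cbaaba
Step 1: δ(r0, c) = (r2, c, L) → [r2]□cbaaba
Step 2: δ(r2, □) = (r2, □, L) → [r2]□□cbaaba
Step 3: δ(r2, □) = (r2, □, L) → [r2]□□□cbaaba
Step 4: δ(r2, □) = (r2, □, L) → [r2]□□□□cbaaba
Step 5: δ(r2, □) = (r2, □, L) → [r2]□□□□□cbaaba
Step 6: δ(r2, □) = (r2, □, L) → [r2]□□□□□□cbaaba
Step 7: δ(r2, □) = (r2, □, L) → [r2]□□□□□□□cbaaba
Step 8: δ(r2, □) = (r2, □, L) → [r2]□□□□□□□□cbaaba
Step 9: δ(r2, □) = (r2, □, L) → [r2]□□□□□□□□□cbaaba
Step 10: δ(r2, □) = (r2, □, L) → [r2]□□□□□□□□□□cbaaba
Step 11: δ(r2, □) = (r2, □, L) → [r2]□□□□□□□□□□□cbaaba
Step 12: δ(r2, □) = (r2, □, L) → [r2]□□□□□□□□□□□□cbaaba
Step 13: δ(r2, □) = (r2, □, L) → [r2]□□□□□□□□□□□□□cbaaba
Step 14: δ(r2, □) = (r2, □, L) → [r2]□□□□□□□□□□□□□□cbaaba
Step 15: δ(r2, □) = (r2, □, L) → [r2]□□□□□□□□□□□□□□□cbaaba

The machine has not reached a halting state after 15 steps.
The machine did not halt within the 15-step bound.

Answer: No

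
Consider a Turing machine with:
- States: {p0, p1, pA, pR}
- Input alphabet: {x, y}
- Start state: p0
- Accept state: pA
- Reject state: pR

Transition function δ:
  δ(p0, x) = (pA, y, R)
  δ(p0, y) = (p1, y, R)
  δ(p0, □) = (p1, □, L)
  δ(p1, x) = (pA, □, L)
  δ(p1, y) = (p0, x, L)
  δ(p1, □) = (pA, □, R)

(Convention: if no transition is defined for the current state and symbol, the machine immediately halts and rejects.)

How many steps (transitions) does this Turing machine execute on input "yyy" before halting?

Execution trace:
Initial: [p0]yyy
Step 1: δ(p0, y) = (p1, y, R) → y[p1]yy
Step 2: δ(p1, y) = (p0, x, L) → [p0]yxy
Step 3: δ(p0, y) = (p1, y, R) → y[p1]xy
Step 4: δ(p1, x) = (pA, □, L) → [pA]y□y

The machine reaches the accept state pA and halts.

The machine executed 4 steps before halting.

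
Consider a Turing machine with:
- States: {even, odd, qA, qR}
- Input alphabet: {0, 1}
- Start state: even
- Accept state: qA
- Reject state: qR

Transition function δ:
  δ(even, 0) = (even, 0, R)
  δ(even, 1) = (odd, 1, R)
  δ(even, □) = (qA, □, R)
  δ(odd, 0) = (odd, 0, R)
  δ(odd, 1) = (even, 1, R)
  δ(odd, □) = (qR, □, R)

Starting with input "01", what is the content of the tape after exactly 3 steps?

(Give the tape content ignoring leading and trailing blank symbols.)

Execution trace:
Initial: [even]01
Step 1: δ(even, 0) = (even, 0, R) → 0[even]1
Step 2: δ(even, 1) = (odd, 1, R) → 01[odd]□
Step 3: δ(odd, □) = (qR, □, R) → 01□[qR]□

The machine reaches the reject state qR and halts.

After 3 steps, the tape (ignoring leading/trailing blanks) is: 01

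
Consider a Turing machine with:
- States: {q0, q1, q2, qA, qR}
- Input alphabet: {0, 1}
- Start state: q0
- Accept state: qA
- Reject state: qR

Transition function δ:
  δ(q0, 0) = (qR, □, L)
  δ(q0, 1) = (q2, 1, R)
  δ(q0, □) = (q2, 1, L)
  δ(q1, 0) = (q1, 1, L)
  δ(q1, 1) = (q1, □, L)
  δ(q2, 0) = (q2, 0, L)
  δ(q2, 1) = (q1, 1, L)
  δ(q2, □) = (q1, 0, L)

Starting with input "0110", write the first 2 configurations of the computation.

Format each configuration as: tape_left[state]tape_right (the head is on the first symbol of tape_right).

Transitions applied:
Step 1: δ(q0, 0) = (qR, □, L)

The first 2 configurations are:
[q0]0110 ⊢ [qR]□□110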